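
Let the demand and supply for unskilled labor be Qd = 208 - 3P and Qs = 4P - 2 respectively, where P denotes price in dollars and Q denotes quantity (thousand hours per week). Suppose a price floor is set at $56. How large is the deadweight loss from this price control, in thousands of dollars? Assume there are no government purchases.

1774.5

In a free market, 208 - 3P = 4P - 2 gives the equilibrium P* = 30, Q* = 118.
The floor of 56 is above the equilibrium price 30, so it binds.
At P = 56: Qd = 208 - 3·56 = 40 and Qs = 4·56 - 2 = 222.
Quantity traded falls to 40. At Q = 40 the demand price is (208 - 40)/3 = 56 and the supply price is (2 + 40)/4 = 10.5.
Deadweight loss = ½ · (56 - 10.5) · (118 - 40) = ½ · 45.5 · 78 = 1774.5.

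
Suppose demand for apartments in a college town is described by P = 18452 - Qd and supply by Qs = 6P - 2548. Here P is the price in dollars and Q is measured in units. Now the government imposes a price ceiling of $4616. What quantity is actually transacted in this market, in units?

Rearranging demand gives Qd = 18452 - P. Without the control the market clears where 18452 - P = 6P - 2548, i.e. P* = 3000 and Q* = 15452.
The ceiling of 4616 is above the equilibrium price 3000, so it is not binding; the market clears at P* = 3000, Q* = 15452.

15452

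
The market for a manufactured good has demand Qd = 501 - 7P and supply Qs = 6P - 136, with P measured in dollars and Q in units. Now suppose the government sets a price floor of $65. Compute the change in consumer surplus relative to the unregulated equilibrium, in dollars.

Setting quantity demanded equal to quantity supplied, 501 - 7P = 6P - 136, gives P* = 49 and Q* = 158.
Since 65 > 49, the floor is binding.
At P = 65: Qd = 501 - 7·65 = 46 and Qs = 6·65 - 136 = 254.
Consumer surplus without the control is ½ · (501/7 - 49) · 158 = 12482/7.
With the floor, consumers buy 46 units at 65, so CS = ½ · (501/7 - 65) · 46 = 1058/7.
Change in consumer surplus = 1058/7 - 12482/7 = -1632.

-1632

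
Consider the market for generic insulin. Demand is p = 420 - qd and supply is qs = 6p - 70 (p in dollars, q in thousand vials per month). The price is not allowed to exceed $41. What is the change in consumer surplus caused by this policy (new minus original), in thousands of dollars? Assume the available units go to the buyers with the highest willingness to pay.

Rearranging demand gives qd = 420 - p. Equilibrium: 420 - p = 6p - 70, so 490 = 7p and p* = 70, q* = 350.
The ceiling of 41 is below the equilibrium price 70, so it binds.
At p = 41: qd = 420 - 41 = 379 and qs = 6·41 - 70 = 176.
Consumer surplus without the control is ½ · (420 - 70) · 350 = 61250.
With the ceiling, 176 units are sold at 41 (assume they go to the highest-value buyers). The demand price at q = 176 is 244, so CS = ½ · [(420 - 41) + (244 - 41)] · 176 = 51216.
Change in consumer surplus = 51216 - 61250 = -10034.

-10034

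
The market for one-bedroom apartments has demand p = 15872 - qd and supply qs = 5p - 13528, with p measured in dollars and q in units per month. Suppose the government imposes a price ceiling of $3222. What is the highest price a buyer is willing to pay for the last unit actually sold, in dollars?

13290

Rearranging demand gives qd = 15872 - p. In a free market, 15872 - p = 5p - 13528 gives the equilibrium p* = 4900, q* = 10972.
Because the ceiling (3222) lies below the market-clearing price, it is binding.
At p = 3222: qd = 15872 - 3222 = 12650 and qs = 5·3222 - 13528 = 2582.
Only 2582 units reach the market. On the demand curve, the marginal buyer's willingness to pay at q = 2582 is (15872 - 2582) = 13290.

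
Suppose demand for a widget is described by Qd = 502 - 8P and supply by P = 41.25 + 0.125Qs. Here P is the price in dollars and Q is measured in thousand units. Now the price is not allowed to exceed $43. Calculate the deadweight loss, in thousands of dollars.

Rearranging supply gives Qs = 8P - 330. Equilibrium: 502 - 8P = 8P - 330, so 832 = 16P and P* = 52, Q* = 86.
The ceiling of 43 is below the equilibrium price 52, so it binds.
At P = 43: Qd = 502 - 8·43 = 158 and Qs = 8·43 - 330 = 14.
Quantity traded falls to 14. At Q = 14 the demand price is (502 - 14)/8 = 61 and the supply price is (330 + 14)/8 = 43.
Deadweight loss = ½ · (61 - 43) · (86 - 14) = ½ · 18 · 72 = 648.

648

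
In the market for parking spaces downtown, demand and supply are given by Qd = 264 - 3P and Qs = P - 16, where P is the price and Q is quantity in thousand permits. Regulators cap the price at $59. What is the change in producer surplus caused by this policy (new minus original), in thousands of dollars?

-533.5

Equilibrium: 264 - 3P = P - 16, so 280 = 4P and P* = 70, Q* = 54.
Since 59 < 70, the ceiling is binding.
At P = 59: Qd = 264 - 3·59 = 87 and Qs = 59 - 16 = 43.
Producer surplus without the control is ½ · (70 - 16) · 54 = 1458.
With the ceiling, producers sell 43 units at 59, so PS = ½ · (59 - 16) · 43 = 924.5.
Change in producer surplus = 924.5 - 1458 = -533.5.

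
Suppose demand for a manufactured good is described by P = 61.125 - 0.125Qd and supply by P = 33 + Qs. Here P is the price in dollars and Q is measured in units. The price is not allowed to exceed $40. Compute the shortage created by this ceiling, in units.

Rearranging demand gives Qd = 489 - 8P; rearranging supply gives Qs = P - 33. Without the control the market clears where 489 - 8P = P - 33, i.e. P* = 58 and Q* = 25.
The ceiling of 40 is below the equilibrium price 58, so it binds.
At P = 40: Qd = 489 - 8·40 = 169 and Qs = 40 - 33 = 7.
Shortage = Qd - Qs = 169 - 7 = 162.

162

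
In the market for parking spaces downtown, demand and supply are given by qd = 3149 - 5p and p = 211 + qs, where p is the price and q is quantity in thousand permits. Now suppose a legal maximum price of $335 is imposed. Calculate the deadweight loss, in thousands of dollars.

Rearranging supply gives qs = p - 211. In a free market, 3149 - 5p = p - 211 gives the equilibrium p* = 560, q* = 349.
Because the ceiling (335) lies below the market-clearing price, it is binding.
At p = 335: qd = 3149 - 5·335 = 1474 and qs = 335 - 211 = 124.
Quantity traded falls to 124. At q = 124 the demand price is (3149 - 124)/5 = 605 and the supply price is 211 + 124 = 335.
Deadweight loss = ½ · (605 - 335) · (349 - 124) = ½ · 270 · 225 = 30375.

30375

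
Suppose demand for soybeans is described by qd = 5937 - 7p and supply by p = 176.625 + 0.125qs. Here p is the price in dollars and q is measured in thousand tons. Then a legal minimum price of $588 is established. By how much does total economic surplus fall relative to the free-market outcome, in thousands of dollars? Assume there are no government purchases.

Rearranging supply gives qs = 8p - 1413. Equilibrium: 5937 - 7p = 8p - 1413, so 7350 = 15p and p* = 490, q* = 2507.
The floor of 588 is above the equilibrium price 490, so it binds.
At p = 588: qd = 5937 - 7·588 = 1821 and qs = 8·588 - 1413 = 3291.
Quantity traded falls to 1821. At q = 1821 the demand price is (5937 - 1821)/7 = 588 and the supply price is (1413 + 1821)/8 = 404.25.
Deadweight loss = ½ · (588 - 404.25) · (2507 - 1821) = ½ · 183.75 · 686 = 63026.25.

63026.25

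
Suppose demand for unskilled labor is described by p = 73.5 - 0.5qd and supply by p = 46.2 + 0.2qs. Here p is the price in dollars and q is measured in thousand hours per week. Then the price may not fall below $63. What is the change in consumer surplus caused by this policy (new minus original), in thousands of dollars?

Rearranging demand gives qd = 147 - 2p; rearranging supply gives qs = 5p - 231. Without the control the market clears where 147 - 2p = 5p - 231, i.e. p* = 54 and q* = 39.
Since 63 > 54, the floor is binding.
At p = 63: qd = 147 - 2·63 = 21 and qs = 5·63 - 231 = 84.
Consumer surplus without the control is ½ · (73.5 - 54) · 39 = 380.25.
With the floor, consumers buy 21 units at 63, so CS = ½ · (73.5 - 63) · 21 = 110.25.
Change in consumer surplus = 110.25 - 380.25 = -270.

-270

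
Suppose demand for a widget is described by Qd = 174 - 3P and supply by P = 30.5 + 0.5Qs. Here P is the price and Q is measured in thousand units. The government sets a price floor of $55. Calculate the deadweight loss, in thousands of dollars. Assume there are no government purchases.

Rearranging supply gives Qs = 2P - 61. In a free market, 174 - 3P = 2P - 61 gives the equilibrium P* = 47, Q* = 33.
Because the floor (55) lies above the market-clearing price, it is binding.
At P = 55: Qd = 174 - 3·55 = 9 and Qs = 2·55 - 61 = 49.
Quantity traded falls to 9. At Q = 9 the demand price is (174 - 9)/3 = 55 and the supply price is (61 + 9)/2 = 35.
Deadweight loss = ½ · (55 - 35) · (33 - 9) = ½ · 20 · 24 = 240.

240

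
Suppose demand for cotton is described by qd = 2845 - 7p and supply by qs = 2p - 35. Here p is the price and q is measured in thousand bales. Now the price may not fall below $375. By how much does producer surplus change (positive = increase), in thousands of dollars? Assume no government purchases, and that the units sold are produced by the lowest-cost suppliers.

-24956.25

Setting quantity demanded equal to quantity supplied, 2845 - 7p = 2p - 35, gives p* = 320 and q* = 605.
Because the floor (375) lies above the market-clearing price, it is binding.
At p = 375: qd = 2845 - 7·375 = 220 and qs = 2·375 - 35 = 715.
Producer surplus without the control is ½ · (320 - 17.5) · 605 = 91506.25.
With the floor, 220 units are sold at 375. The supply price at q = 220 is 127.5, so PS = ½ · [(375 - 17.5) + (375 - 127.5)] · 220 = 66550.
Change in producer surplus = 66550 - 91506.25 = -24956.25.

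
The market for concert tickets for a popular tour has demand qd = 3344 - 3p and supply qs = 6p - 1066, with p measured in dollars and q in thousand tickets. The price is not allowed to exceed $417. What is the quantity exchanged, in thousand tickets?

In a free market, 3344 - 3p = 6p - 1066 gives the equilibrium p* = 490, q* = 1874.
Because the ceiling (417) lies below the market-clearing price, it is binding.
At p = 417: qd = 3344 - 3·417 = 2093 and qs = 6·417 - 1066 = 1436.
The quantity actually transacted is the short side, supply: 1436.

1436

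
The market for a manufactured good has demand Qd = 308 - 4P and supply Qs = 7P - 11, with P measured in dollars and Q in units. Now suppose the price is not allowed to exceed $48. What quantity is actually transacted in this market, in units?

192

Equilibrium: 308 - 4P = 7P - 11, so 319 = 11P and P* = 29, Q* = 192.
The ceiling of 48 is above the equilibrium price 29, so it is not binding; the market clears at P* = 29, Q* = 192.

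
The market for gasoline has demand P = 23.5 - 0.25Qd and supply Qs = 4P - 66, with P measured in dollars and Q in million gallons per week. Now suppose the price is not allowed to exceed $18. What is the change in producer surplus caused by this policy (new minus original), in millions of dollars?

Rearranging demand gives Qd = 94 - 4P. Equilibrium: 94 - 4P = 4P - 66, so 160 = 8P and P* = 20, Q* = 14.
The ceiling of 18 is below the equilibrium price 20, so it binds.
At P = 18: Qd = 94 - 4·18 = 22 and Qs = 4·18 - 66 = 6.
Producer surplus without the control is ½ · (20 - 16.5) · 14 = 24.5.
With the ceiling, producers sell 6 units at 18, so PS = ½ · (18 - 16.5) · 6 = 4.5.
Change in producer surplus = 4.5 - 24.5 = -20.

-20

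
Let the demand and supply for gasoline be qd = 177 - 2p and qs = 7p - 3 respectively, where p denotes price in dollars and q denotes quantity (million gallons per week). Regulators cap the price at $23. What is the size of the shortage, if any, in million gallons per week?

0

In a free market, 177 - 2p = 7p - 3 gives the equilibrium p* = 20, q* = 137.
Since 23 is above p* = 20, the ceiling does not bind and the free-market outcome prevails.
Since the control does not bind, there is no shortage.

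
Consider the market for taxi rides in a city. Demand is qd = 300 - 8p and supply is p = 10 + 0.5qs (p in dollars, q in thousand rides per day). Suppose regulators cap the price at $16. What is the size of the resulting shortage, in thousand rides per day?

160

Rearranging supply gives qs = 2p - 20. Equilibrium: 300 - 8p = 2p - 20, so 320 = 10p and p* = 32, q* = 44.
The ceiling of 16 is below the equilibrium price 32, so it binds.
At p = 16: qd = 300 - 8·16 = 172 and qs = 2·16 - 20 = 12.
Shortage = qd - qs = 172 - 12 = 160.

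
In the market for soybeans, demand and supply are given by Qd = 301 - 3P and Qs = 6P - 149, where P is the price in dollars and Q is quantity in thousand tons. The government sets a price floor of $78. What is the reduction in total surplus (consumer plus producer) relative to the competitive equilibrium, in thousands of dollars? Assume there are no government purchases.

1764

Without the control the market clears where 301 - 3P = 6P - 149, i.e. P* = 50 and Q* = 151.
Since 78 > 50, the floor is binding.
At P = 78: Qd = 301 - 3·78 = 67 and Qs = 6·78 - 149 = 319.
Quantity traded falls to 67. At Q = 67 the demand price is (301 - 67)/3 = 78 and the supply price is (149 + 67)/6 = 36.
Deadweight loss = ½ · (78 - 36) · (151 - 67) = ½ · 42 · 84 = 1764.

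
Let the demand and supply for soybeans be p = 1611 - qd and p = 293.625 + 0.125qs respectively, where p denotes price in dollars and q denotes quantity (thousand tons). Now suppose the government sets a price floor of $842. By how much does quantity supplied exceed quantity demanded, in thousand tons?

Rearranging demand gives qd = 1611 - p; rearranging supply gives qs = 8p - 2349. Setting quantity demanded equal to quantity supplied, 1611 - p = 8p - 2349, gives p* = 440 and q* = 1171.
Since 842 > 440, the floor is binding.
At p = 842: qd = 1611 - 842 = 769 and qs = 8·842 - 2349 = 4387.
Surplus = qs - qd = 4387 - 769 = 3618.

3618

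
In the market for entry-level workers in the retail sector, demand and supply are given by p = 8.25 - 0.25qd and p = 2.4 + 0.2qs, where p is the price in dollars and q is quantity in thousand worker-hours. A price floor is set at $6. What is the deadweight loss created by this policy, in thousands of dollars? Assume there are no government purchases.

3.6

Rearranging demand gives qd = 33 - 4p; rearranging supply gives qs = 5p - 12. Setting quantity demanded equal to quantity supplied, 33 - 4p = 5p - 12, gives p* = 5 and q* = 13.
The floor of 6 is above the equilibrium price 5, so it binds.
At p = 6: qd = 33 - 4·6 = 9 and qs = 5·6 - 12 = 18.
Quantity traded falls to 9. At q = 9 the demand price is (33 - 9)/4 = 6 and the supply price is (12 + 9)/5 = 4.2.
Deadweight loss = ½ · (6 - 4.2) · (13 - 9) = ½ · 1.8 · 4 = 3.6.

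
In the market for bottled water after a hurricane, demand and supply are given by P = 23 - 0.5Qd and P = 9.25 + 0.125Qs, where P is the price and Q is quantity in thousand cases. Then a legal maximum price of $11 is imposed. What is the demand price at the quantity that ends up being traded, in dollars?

16

Rearranging demand gives Qd = 46 - 2P; rearranging supply gives Qs = 8P - 74. Setting quantity demanded equal to quantity supplied, 46 - 2P = 8P - 74, gives P* = 12 and Q* = 22.
The ceiling of 11 is below the equilibrium price 12, so it binds.
At P = 11: Qd = 46 - 2·11 = 24 and Qs = 8·11 - 74 = 14.
Only 14 units reach the market. On the demand curve, the marginal buyer's willingness to pay at Q = 14 is (46 - 14)/2 = 16.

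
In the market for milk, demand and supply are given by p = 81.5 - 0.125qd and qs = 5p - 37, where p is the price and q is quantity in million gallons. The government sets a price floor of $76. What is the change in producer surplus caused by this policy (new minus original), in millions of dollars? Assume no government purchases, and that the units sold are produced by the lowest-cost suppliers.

Rearranging demand gives qd = 652 - 8p. In a free market, 652 - 8p = 5p - 37 gives the equilibrium p* = 53, q* = 228.
Since 76 > 53, the floor is binding.
At p = 76: qd = 652 - 8·76 = 44 and qs = 5·76 - 37 = 343.
Producer surplus without the control is ½ · (53 - 7.4) · 228 = 5198.4.
With the floor, 44 units are sold at 76. The supply price at q = 44 is 16.2, so PS = ½ · [(76 - 7.4) + (76 - 16.2)] · 44 = 2824.8.
Change in producer surplus = 2824.8 - 5198.4 = -2373.6.

-2373.6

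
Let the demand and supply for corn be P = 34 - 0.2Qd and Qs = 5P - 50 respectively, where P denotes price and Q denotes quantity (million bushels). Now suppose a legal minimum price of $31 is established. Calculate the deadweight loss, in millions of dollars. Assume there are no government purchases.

Rearranging demand gives Qd = 170 - 5P. Without the control the market clears where 170 - 5P = 5P - 50, i.e. P* = 22 and Q* = 60.
Because the floor (31) lies above the market-clearing price, it is binding.
At P = 31: Qd = 170 - 5·31 = 15 and Qs = 5·31 - 50 = 105.
Quantity traded falls to 15. At Q = 15 the demand price is (170 - 15)/5 = 31 and the supply price is (50 + 15)/5 = 13.
Deadweight loss = ½ · (31 - 13) · (60 - 15) = ½ · 18 · 45 = 405.

405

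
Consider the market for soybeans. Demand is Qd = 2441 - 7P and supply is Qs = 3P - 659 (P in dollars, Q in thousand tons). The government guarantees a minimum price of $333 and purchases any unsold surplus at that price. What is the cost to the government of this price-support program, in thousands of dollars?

Without the control the market clears where 2441 - 7P = 3P - 659, i.e. P* = 310 and Q* = 271.
Since 333 > 310, the floor is binding.
At P = 333: Qd = 2441 - 7·333 = 110 and Qs = 3·333 - 659 = 340.
Surplus = Qs - Qd = 230.
Government expenditure = surplus × support price = 230 × 333 = 76590.

76590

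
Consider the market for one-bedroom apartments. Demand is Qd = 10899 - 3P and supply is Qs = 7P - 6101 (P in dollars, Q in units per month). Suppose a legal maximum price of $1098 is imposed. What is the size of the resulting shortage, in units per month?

Setting quantity demanded equal to quantity supplied, 10899 - 3P = 7P - 6101, gives P* = 1700 and Q* = 5799.
Since 1098 < 1700, the ceiling is binding.
At P = 1098: Qd = 10899 - 3·1098 = 7605 and Qs = 7·1098 - 6101 = 1585.
Shortage = Qd - Qs = 7605 - 1585 = 6020.

6020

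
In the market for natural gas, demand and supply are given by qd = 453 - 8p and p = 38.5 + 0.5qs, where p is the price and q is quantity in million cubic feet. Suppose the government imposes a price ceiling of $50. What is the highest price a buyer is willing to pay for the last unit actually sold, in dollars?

Rearranging supply gives qs = 2p - 77. In a free market, 453 - 8p = 2p - 77 gives the equilibrium p* = 53, q* = 29.
Because the ceiling (50) lies below the market-clearing price, it is binding.
At p = 50: qd = 453 - 8·50 = 53 and qs = 2·50 - 77 = 23.
Only 23 units reach the market. On the demand curve, the marginal buyer's willingness to pay at q = 23 is (453 - 23)/8 = 53.75.

53.75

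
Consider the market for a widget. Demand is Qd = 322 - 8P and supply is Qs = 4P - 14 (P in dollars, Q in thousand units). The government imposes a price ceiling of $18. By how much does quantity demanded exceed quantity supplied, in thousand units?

Setting quantity demanded equal to quantity supplied, 322 - 8P = 4P - 14, gives P* = 28 and Q* = 98.
The ceiling of 18 is below the equilibrium price 28, so it binds.
At P = 18: Qd = 322 - 8·18 = 178 and Qs = 4·18 - 14 = 58.
Shortage = Qd - Qs = 178 - 58 = 120.

120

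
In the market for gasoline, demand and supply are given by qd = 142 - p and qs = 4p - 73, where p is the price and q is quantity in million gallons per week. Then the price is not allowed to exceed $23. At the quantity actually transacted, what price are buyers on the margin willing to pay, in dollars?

123

Setting quantity demanded equal to quantity supplied, 142 - p = 4p - 73, gives p* = 43 and q* = 99.
Because the ceiling (23) lies below the market-clearing price, it is binding.
At p = 23: qd = 142 - 23 = 119 and qs = 4·23 - 73 = 19.
Only 19 units reach the market. On the demand curve, the marginal buyer's willingness to pay at q = 19 is (142 - 19) = 123.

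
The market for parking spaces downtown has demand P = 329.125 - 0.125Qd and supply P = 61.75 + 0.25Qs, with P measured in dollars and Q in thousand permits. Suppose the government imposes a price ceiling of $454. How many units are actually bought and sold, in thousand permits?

713

Rearranging demand gives Qd = 2633 - 8P; rearranging supply gives Qs = 4P - 247. In a free market, 2633 - 8P = 4P - 247 gives the equilibrium P* = 240, Q* = 713.
Since 454 is above P* = 240, the ceiling does not bind and the free-market outcome prevails.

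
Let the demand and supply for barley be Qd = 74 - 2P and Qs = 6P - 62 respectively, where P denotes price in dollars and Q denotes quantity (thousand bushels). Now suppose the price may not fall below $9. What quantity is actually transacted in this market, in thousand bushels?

Without the control the market clears where 74 - 2P = 6P - 62, i.e. P* = 17 and Q* = 40.
Since 9 is below P* = 17, the floor does not bind and the free-market outcome prevails.

40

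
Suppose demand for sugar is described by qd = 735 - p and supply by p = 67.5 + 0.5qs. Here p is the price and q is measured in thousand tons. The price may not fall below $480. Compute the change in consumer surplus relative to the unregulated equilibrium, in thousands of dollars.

-66500

Rearranging supply gives qs = 2p - 135. Setting quantity demanded equal to quantity supplied, 735 - p = 2p - 135, gives p* = 290 and q* = 445.
Because the floor (480) lies above the market-clearing price, it is binding.
At p = 480: qd = 735 - 480 = 255 and qs = 2·480 - 135 = 825.
Consumer surplus without the control is ½ · (735 - 290) · 445 = 99012.5.
With the floor, consumers buy 255 units at 480, so CS = ½ · (735 - 480) · 255 = 32512.5.
Change in consumer surplus = 32512.5 - 99012.5 = -66500.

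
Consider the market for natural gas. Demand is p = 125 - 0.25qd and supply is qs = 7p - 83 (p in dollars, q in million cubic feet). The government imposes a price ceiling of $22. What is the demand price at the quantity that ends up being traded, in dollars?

107.25

Rearranging demand gives qd = 500 - 4p. Equilibrium: 500 - 4p = 7p - 83, so 583 = 11p and p* = 53, q* = 288.
Since 22 < 53, the ceiling is binding.
At p = 22: qd = 500 - 4·22 = 412 and qs = 7·22 - 83 = 71.
Only 71 units reach the market. On the demand curve, the marginal buyer's willingness to pay at q = 71 is (500 - 71)/4 = 107.25.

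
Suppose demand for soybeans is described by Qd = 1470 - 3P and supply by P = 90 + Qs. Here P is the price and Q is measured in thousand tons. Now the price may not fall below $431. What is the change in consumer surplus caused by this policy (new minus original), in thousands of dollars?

Rearranging supply gives Qs = P - 90. Equilibrium: 1470 - 3P = P - 90, so 1560 = 4P and P* = 390, Q* = 300.
Since 431 > 390, the floor is binding.
At P = 431: Qd = 1470 - 3·431 = 177 and Qs = 431 - 90 = 341.
Consumer surplus without the control is ½ · (490 - 390) · 300 = 15000.
With the floor, consumers buy 177 units at 431, so CS = ½ · (490 - 431) · 177 = 5221.5.
Change in consumer surplus = 5221.5 - 15000 = -9778.5.

-9778.5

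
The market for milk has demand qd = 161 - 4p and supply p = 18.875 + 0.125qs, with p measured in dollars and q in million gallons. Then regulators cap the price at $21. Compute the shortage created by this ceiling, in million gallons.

60

Rearranging supply gives qs = 8p - 151. Without the control the market clears where 161 - 4p = 8p - 151, i.e. p* = 26 and q* = 57.
The ceiling of 21 is below the equilibrium price 26, so it binds.
At p = 21: qd = 161 - 4·21 = 77 and qs = 8·21 - 151 = 17.
Shortage = qd - qs = 77 - 17 = 60.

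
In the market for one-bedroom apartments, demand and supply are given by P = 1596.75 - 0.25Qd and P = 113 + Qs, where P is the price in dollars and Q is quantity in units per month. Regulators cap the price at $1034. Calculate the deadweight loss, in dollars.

Rearranging demand gives Qd = 6387 - 4P; rearranging supply gives Qs = P - 113. Setting quantity demanded equal to quantity supplied, 6387 - 4P = P - 113, gives P* = 1300 and Q* = 1187.
The ceiling of 1034 is below the equilibrium price 1300, so it binds.
At P = 1034: Qd = 6387 - 4·1034 = 2251 and Qs = 1034 - 113 = 921.
Quantity traded falls to 921. At Q = 921 the demand price is (6387 - 921)/4 = 1366.5 and the supply price is 113 + 921 = 1034.
Deadweight loss = ½ · (1366.5 - 1034) · (1187 - 921) = ½ · 332.5 · 266 = 44222.5.

44222.5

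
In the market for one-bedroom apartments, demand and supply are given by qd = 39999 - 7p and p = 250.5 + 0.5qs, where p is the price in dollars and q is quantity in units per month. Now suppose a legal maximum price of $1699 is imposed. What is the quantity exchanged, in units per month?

2897

Rearranging supply gives qs = 2p - 501. In a free market, 39999 - 7p = 2p - 501 gives the equilibrium p* = 4500, q* = 8499.
The ceiling of 1699 is below the equilibrium price 4500, so it binds.
At p = 1699: qd = 39999 - 7·1699 = 28106 and qs = 2·1699 - 501 = 2897.
The quantity actually transacted is the short side, supply: 2897.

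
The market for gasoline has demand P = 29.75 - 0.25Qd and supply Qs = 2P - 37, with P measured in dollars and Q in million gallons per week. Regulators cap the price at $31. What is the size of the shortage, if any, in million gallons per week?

Rearranging demand gives Qd = 119 - 4P. Equilibrium: 119 - 4P = 2P - 37, so 156 = 6P and P* = 26, Q* = 15.
The ceiling of 31 is above the equilibrium price 26, so it is not binding; the market clears at P* = 26, Q* = 15.
Since the control does not bind, there is no shortage.

0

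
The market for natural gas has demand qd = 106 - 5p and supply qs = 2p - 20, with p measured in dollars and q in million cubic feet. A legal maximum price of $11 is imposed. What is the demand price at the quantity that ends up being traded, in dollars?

20.8

Without the control the market clears where 106 - 5p = 2p - 20, i.e. p* = 18 and q* = 16.
Because the ceiling (11) lies below the market-clearing price, it is binding.
At p = 11: qd = 106 - 5·11 = 51 and qs = 2·11 - 20 = 2.
Only 2 units reach the market. On the demand curve, the marginal buyer's willingness to pay at q = 2 is (106 - 2)/5 = 20.8.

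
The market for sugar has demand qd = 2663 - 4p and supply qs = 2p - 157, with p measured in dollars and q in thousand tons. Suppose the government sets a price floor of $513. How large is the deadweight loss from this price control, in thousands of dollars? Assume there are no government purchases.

Without the control the market clears where 2663 - 4p = 2p - 157, i.e. p* = 470 and q* = 783.
Since 513 > 470, the floor is binding.
At p = 513: qd = 2663 - 4·513 = 611 and qs = 2·513 - 157 = 869.
Quantity traded falls to 611. At q = 611 the demand price is (2663 - 611)/4 = 513 and the supply price is (157 + 611)/2 = 384.
Deadweight loss = ½ · (513 - 384) · (783 - 611) = ½ · 129 · 172 = 11094.

11094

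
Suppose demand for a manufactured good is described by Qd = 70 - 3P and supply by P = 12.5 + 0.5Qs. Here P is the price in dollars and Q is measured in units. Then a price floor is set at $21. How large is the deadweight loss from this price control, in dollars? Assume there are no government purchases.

15

Rearranging supply gives Qs = 2P - 25. Without the control the market clears where 70 - 3P = 2P - 25, i.e. P* = 19 and Q* = 13.
Because the floor (21) lies above the market-clearing price, it is binding.
At P = 21: Qd = 70 - 3·21 = 7 and Qs = 2·21 - 25 = 17.
Quantity traded falls to 7. At Q = 7 the demand price is (70 - 7)/3 = 21 and the supply price is (25 + 7)/2 = 16.
Deadweight loss = ½ · (21 - 16) · (13 - 7) = ½ · 5 · 6 = 15.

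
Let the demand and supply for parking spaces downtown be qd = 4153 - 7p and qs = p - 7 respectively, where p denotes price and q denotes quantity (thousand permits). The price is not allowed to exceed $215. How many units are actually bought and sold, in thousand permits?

Without the control the market clears where 4153 - 7p = p - 7, i.e. p* = 520 and q* = 513.
The ceiling of 215 is below the equilibrium price 520, so it binds.
At p = 215: qd = 4153 - 7·215 = 2648 and qs = 215 - 7 = 208.
The quantity actually transacted is the short side, supply: 208.

208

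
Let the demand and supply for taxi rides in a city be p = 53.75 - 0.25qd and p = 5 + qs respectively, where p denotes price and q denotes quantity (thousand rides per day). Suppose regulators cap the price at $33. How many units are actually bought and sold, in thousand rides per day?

28

Rearranging demand gives qd = 215 - 4p; rearranging supply gives qs = p - 5. In a free market, 215 - 4p = p - 5 gives the equilibrium p* = 44, q* = 39.
Because the ceiling (33) lies below the market-clearing price, it is binding.
At p = 33: qd = 215 - 4·33 = 83 and qs = 33 - 5 = 28.
The quantity actually transacted is the short side, supply: 28.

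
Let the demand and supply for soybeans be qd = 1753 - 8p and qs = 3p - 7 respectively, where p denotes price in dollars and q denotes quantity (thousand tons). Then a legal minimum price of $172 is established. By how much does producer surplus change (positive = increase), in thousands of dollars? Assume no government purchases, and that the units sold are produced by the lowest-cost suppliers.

2988

Setting quantity demanded equal to quantity supplied, 1753 - 8p = 3p - 7, gives p* = 160 and q* = 473.
The floor of 172 is above the equilibrium price 160, so it binds.
At p = 172: qd = 1753 - 8·172 = 377 and qs = 3·172 - 7 = 509.
Producer surplus without the control is ½ · (160 - 7/3) · 473 = 223729/6.
With the floor, 377 units are sold at 172. The supply price at q = 377 is 128, so PS = ½ · [(172 - 7/3) + (172 - 128)] · 377 = 241657/6.
Change in producer surplus = 241657/6 - 223729/6 = 2988.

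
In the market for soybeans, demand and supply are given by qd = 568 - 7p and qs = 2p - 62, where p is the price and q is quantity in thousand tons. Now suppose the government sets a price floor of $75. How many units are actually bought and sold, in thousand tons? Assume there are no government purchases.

In a free market, 568 - 7p = 2p - 62 gives the equilibrium p* = 70, q* = 78.
Because the floor (75) lies above the market-clearing price, it is binding.
At p = 75: qd = 568 - 7·75 = 43 and qs = 2·75 - 62 = 88.
The quantity actually transacted is the short side, demand: 43.

43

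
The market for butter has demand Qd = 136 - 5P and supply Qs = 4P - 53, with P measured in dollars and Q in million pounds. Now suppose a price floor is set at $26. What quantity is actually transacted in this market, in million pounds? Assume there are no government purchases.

6

Without the control the market clears where 136 - 5P = 4P - 53, i.e. P* = 21 and Q* = 31.
Since 26 > 21, the floor is binding.
At P = 26: Qd = 136 - 5·26 = 6 and Qs = 4·26 - 53 = 51.
The quantity actually transacted is the short side, demand: 6.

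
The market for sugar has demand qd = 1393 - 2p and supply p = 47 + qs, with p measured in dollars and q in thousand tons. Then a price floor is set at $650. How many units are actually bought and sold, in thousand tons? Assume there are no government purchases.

Rearranging supply gives qs = p - 47. Equilibrium: 1393 - 2p = p - 47, so 1440 = 3p and p* = 480, q* = 433.
The floor of 650 is above the equilibrium price 480, so it binds.
At p = 650: qd = 1393 - 2·650 = 93 and qs = 650 - 47 = 603.
The quantity actually transacted is the short side, demand: 93.

93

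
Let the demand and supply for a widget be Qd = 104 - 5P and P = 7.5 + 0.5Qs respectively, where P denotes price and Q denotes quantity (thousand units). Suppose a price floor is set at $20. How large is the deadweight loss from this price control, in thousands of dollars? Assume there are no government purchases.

Rearranging supply gives Qs = 2P - 15. Equilibrium: 104 - 5P = 2P - 15, so 119 = 7P and P* = 17, Q* = 19.
Because the floor (20) lies above the market-clearing price, it is binding.
At P = 20: Qd = 104 - 5·20 = 4 and Qs = 2·20 - 15 = 25.
Quantity traded falls to 4. At Q = 4 the demand price is (104 - 4)/5 = 20 and the supply price is (15 + 4)/2 = 9.5.
Deadweight loss = ½ · (20 - 9.5) · (19 - 4) = ½ · 10.5 · 15 = 78.75.

78.75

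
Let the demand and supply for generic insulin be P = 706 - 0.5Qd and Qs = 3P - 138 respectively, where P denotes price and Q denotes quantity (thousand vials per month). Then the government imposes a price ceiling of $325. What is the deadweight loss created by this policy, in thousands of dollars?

0

Rearranging demand gives Qd = 1412 - 2P. Equilibrium: 1412 - 2P = 3P - 138, so 1550 = 5P and P* = 310, Q* = 792.
The ceiling of 325 is above the equilibrium price 310, so it is not binding; the market clears at P* = 310, Q* = 792.
Since the control does not bind, no trades are prevented and deadweight loss is zero.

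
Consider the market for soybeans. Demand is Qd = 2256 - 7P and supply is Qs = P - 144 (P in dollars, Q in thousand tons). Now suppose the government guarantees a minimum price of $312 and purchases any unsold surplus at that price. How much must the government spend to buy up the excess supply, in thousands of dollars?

29952

Equilibrium: 2256 - 7P = P - 144, so 2400 = 8P and P* = 300, Q* = 156.
Because the floor (312) lies above the market-clearing price, it is binding.
At P = 312: Qd = 2256 - 7·312 = 72 and Qs = 312 - 144 = 168.
Surplus = Qs - Qd = 96.
Government expenditure = surplus × support price = 96 × 312 = 29952.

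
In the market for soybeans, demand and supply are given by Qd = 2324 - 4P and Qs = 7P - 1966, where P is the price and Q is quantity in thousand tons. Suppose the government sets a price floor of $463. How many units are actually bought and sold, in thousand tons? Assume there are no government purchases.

Equilibrium: 2324 - 4P = 7P - 1966, so 4290 = 11P and P* = 390, Q* = 764.
The floor of 463 is above the equilibrium price 390, so it binds.
At P = 463: Qd = 2324 - 4·463 = 472 and Qs = 7·463 - 1966 = 1275.
The quantity actually transacted is the short side, demand: 472.

472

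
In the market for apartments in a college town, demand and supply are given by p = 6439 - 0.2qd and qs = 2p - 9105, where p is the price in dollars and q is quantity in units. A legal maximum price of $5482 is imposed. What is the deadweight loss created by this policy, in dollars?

Rearranging demand gives qd = 32195 - 5p. Setting quantity demanded equal to quantity supplied, 32195 - 5p = 2p - 9105, gives p* = 5900 and q* = 2695.
Since 5482 < 5900, the ceiling is binding.
At p = 5482: qd = 32195 - 5·5482 = 4785 and qs = 2·5482 - 9105 = 1859.
Quantity traded falls to 1859. At q = 1859 the demand price is (32195 - 1859)/5 = 6067.2 and the supply price is (9105 + 1859)/2 = 5482.
Deadweight loss = ½ · (6067.2 - 5482) · (2695 - 1859) = ½ · 585.2 · 836 = 244613.6.

244613.6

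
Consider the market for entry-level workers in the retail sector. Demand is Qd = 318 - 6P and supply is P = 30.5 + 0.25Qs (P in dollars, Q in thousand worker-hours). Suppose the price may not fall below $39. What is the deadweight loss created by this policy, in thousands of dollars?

0

Rearranging supply gives Qs = 4P - 122. Equilibrium: 318 - 6P = 4P - 122, so 440 = 10P and P* = 44, Q* = 54.
Since 39 is below P* = 44, the floor does not bind and the free-market outcome prevails.
Since the control does not bind, no trades are prevented and deadweight loss is zero.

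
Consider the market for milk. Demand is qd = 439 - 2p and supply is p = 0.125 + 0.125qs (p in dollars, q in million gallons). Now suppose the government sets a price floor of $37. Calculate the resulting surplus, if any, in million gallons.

0

Rearranging supply gives qs = 8p - 1. Setting quantity demanded equal to quantity supplied, 439 - 2p = 8p - 1, gives p* = 44 and q* = 351.
The floor of 37 is below the equilibrium price 44, so it is not binding; the market clears at p* = 44, q* = 351.
Since the control does not bind, there is no surplus.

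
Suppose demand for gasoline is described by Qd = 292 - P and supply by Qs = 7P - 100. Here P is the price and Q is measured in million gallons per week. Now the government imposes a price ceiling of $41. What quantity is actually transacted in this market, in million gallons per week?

Without the control the market clears where 292 - P = 7P - 100, i.e. P* = 49 and Q* = 243.
Because the ceiling (41) lies below the market-clearing price, it is binding.
At P = 41: Qd = 292 - 41 = 251 and Qs = 7·41 - 100 = 187.
The quantity actually transacted is the short side, supply: 187.

187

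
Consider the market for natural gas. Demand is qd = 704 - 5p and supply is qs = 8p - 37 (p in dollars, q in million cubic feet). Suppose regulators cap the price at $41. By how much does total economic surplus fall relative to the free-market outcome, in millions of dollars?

2662.4

Equilibrium: 704 - 5p = 8p - 37, so 741 = 13p and p* = 57, q* = 419.
The ceiling of 41 is below the equilibrium price 57, so it binds.
At p = 41: qd = 704 - 5·41 = 499 and qs = 8·41 - 37 = 291.
Quantity traded falls to 291. At q = 291 the demand price is (704 - 291)/5 = 82.6 and the supply price is (37 + 291)/8 = 41.
Deadweight loss = ½ · (82.6 - 41) · (419 - 291) = ½ · 41.6 · 128 = 2662.4.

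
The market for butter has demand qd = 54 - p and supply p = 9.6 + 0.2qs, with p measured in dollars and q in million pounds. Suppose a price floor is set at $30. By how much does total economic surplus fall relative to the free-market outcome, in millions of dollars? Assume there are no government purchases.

101.4

Rearranging supply gives qs = 5p - 48. Equilibrium: 54 - p = 5p - 48, so 102 = 6p and p* = 17, q* = 37.
Since 30 > 17, the floor is binding.
At p = 30: qd = 54 - 30 = 24 and qs = 5·30 - 48 = 102.
Quantity traded falls to 24. At q = 24 the demand price is 54 - 24 = 30 and the supply price is (48 + 24)/5 = 14.4.
Deadweight loss = ½ · (30 - 14.4) · (37 - 24) = ½ · 15.6 · 13 = 101.4.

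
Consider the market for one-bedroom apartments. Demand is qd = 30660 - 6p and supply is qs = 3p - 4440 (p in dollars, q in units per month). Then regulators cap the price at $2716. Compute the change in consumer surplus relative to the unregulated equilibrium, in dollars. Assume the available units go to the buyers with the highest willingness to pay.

Equilibrium: 30660 - 6p = 3p - 4440, so 35100 = 9p and p* = 3900, q* = 7260.
Since 2716 < 3900, the ceiling is binding.
At p = 2716: qd = 30660 - 6·2716 = 14364 and qs = 3·2716 - 4440 = 3708.
Consumer surplus without the control is ½ · (5110 - 3900) · 7260 = 4392300.
With the ceiling, 3708 units are sold at 2716 (assume they go to the highest-value buyers). The demand price at q = 3708 is 4492, so CS = ½ · [(5110 - 2716) + (4492 - 2716)] · 3708 = 7731180.
Change in consumer surplus = 7731180 - 4392300 = 3338880.

3338880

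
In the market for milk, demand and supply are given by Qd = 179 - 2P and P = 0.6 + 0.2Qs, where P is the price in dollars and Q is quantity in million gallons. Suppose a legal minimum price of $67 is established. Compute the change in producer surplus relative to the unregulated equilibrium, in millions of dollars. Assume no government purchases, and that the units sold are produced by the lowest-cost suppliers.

1172.6

Rearranging supply gives Qs = 5P - 3. Without the control the market clears where 179 - 2P = 5P - 3, i.e. P* = 26 and Q* = 127.
Because the floor (67) lies above the market-clearing price, it is binding.
At P = 67: Qd = 179 - 2·67 = 45 and Qs = 5·67 - 3 = 332.
Producer surplus without the control is ½ · (26 - 0.6) · 127 = 1612.9.
With the floor, 45 units are sold at 67. The supply price at Q = 45 is 9.6, so PS = ½ · [(67 - 0.6) + (67 - 9.6)] · 45 = 2785.5.
Change in producer surplus = 2785.5 - 1612.9 = 1172.6.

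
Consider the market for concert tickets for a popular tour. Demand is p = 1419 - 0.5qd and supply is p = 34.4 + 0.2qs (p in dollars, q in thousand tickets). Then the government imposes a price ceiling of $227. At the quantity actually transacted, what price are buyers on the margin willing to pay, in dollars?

937.5

Rearranging demand gives qd = 2838 - 2p; rearranging supply gives qs = 5p - 172. In a free market, 2838 - 2p = 5p - 172 gives the equilibrium p* = 430, q* = 1978.
The ceiling of 227 is below the equilibrium price 430, so it binds.
At p = 227: qd = 2838 - 2·227 = 2384 and qs = 5·227 - 172 = 963.
Only 963 units reach the market. On the demand curve, the marginal buyer's willingness to pay at q = 963 is (2838 - 963)/2 = 937.5.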